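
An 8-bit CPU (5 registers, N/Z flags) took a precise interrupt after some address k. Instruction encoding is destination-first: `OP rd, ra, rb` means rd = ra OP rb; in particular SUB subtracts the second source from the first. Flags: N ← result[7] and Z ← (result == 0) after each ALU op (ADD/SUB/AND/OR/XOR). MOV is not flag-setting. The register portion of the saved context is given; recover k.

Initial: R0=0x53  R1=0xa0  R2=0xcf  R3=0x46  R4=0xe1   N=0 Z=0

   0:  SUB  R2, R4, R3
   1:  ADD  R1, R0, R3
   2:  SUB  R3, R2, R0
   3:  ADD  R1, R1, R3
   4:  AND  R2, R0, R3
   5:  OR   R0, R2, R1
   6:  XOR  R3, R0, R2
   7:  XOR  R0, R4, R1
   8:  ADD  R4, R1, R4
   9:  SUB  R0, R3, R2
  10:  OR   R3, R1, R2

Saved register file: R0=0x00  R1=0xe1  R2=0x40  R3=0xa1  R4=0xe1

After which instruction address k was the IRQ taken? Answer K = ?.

K = 7

after  0: R0=0x53 R1=0xa0 R2=0x9b R3=0x46 R4=0xe1  N=1 Z=0
after  1: R0=0x53 R1=0x99 R2=0x9b R3=0x46 R4=0xe1  N=1 Z=0
after  2: R0=0x53 R1=0x99 R2=0x9b R3=0x48 R4=0xe1  N=0 Z=0
after  3: R0=0x53 R1=0xe1 R2=0x9b R3=0x48 R4=0xe1  N=1 Z=0
after  4: R0=0x53 R1=0xe1 R2=0x40 R3=0x48 R4=0xe1  N=0 Z=0
after  5: R0=0xe1 R1=0xe1 R2=0x40 R3=0x48 R4=0xe1  N=1 Z=0
after  6: R0=0xe1 R1=0xe1 R2=0x40 R3=0xa1 R4=0xe1  N=1 Z=0
after  7: R0=0x00 R1=0xe1 R2=0x40 R3=0xa1 R4=0xe1  N=0 Z=1
-- IRQ taken; context saved, return-PC = 8 --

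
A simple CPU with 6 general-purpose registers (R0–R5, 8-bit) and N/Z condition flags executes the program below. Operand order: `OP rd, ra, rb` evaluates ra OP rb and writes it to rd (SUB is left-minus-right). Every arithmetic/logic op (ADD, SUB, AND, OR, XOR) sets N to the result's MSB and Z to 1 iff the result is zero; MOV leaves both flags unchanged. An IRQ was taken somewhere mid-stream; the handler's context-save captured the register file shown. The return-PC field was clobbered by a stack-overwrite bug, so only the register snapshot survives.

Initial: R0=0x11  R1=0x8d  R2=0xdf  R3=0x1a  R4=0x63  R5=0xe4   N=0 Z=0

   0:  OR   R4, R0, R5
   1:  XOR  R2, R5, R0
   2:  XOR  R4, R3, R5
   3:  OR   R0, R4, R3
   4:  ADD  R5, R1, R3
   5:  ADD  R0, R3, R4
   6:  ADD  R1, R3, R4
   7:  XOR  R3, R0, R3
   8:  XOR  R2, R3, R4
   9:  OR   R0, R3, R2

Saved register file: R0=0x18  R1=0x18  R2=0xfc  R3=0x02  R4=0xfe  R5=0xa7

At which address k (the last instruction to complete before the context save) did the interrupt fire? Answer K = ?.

K = 8

after  0: R0=0x11 R1=0x8d R2=0xdf R3=0x1a R4=0xf5 R5=0xe4  N=1 Z=0
after  1: R0=0x11 R1=0x8d R2=0xf5 R3=0x1a R4=0xf5 R5=0xe4  N=1 Z=0
after  2: R0=0x11 R1=0x8d R2=0xf5 R3=0x1a R4=0xfe R5=0xe4  N=1 Z=0
after  3: R0=0xfe R1=0x8d R2=0xf5 R3=0x1a R4=0xfe R5=0xe4  N=1 Z=0
after  4: R0=0xfe R1=0x8d R2=0xf5 R3=0x1a R4=0xfe R5=0xa7  N=1 Z=0
after  5: R0=0x18 R1=0x8d R2=0xf5 R3=0x1a R4=0xfe R5=0xa7  N=0 Z=0
after  6: R0=0x18 R1=0x18 R2=0xf5 R3=0x1a R4=0xfe R5=0xa7  N=0 Z=0
after  7: R0=0x18 R1=0x18 R2=0xf5 R3=0x02 R4=0xfe R5=0xa7  N=0 Z=0
after  8: R0=0x18 R1=0x18 R2=0xfc R3=0x02 R4=0xfe R5=0xa7  N=1 Z=0
-- IRQ taken; context saved, return-PC = 9 --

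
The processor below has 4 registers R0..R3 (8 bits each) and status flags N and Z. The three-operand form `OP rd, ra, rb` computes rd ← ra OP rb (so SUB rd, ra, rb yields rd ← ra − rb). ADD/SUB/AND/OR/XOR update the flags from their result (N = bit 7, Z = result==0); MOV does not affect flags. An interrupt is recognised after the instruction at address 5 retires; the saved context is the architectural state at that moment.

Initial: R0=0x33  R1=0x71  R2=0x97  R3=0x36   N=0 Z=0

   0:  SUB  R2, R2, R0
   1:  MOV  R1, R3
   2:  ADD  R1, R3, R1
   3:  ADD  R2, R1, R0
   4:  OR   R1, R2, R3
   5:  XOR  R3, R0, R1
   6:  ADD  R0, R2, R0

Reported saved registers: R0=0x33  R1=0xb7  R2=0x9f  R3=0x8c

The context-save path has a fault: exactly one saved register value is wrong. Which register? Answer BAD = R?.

BAD = R1

after  0: R0=0x33 R1=0x71 R2=0x64 R3=0x36  N=0 Z=0
after  1: R0=0x33 R1=0x36 R2=0x64 R3=0x36  N=0 Z=0
after  2: R0=0x33 R1=0x6c R2=0x64 R3=0x36  N=0 Z=0
after  3: R0=0x33 R1=0x6c R2=0x9f R3=0x36  N=1 Z=0
after  4: R0=0x33 R1=0xbf R2=0x9f R3=0x36  N=1 Z=0
after  5: R0=0x33 R1=0xbf R2=0x9f R3=0x8c  N=1 Z=0
-- IRQ taken; context saved, return-PC = 6 --
mismatch: R1: reported 0xb7 vs actual 0xbf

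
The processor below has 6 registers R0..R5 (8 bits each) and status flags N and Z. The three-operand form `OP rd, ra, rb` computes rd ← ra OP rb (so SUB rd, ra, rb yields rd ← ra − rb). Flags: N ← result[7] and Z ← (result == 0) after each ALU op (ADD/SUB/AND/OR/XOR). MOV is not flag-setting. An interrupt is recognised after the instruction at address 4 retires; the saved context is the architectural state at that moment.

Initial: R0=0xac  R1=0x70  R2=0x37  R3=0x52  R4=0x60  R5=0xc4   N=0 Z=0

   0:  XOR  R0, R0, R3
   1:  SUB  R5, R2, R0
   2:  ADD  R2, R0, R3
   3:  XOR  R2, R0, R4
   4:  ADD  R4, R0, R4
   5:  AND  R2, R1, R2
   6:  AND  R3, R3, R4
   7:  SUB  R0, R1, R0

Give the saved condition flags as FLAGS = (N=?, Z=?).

after  0: R0=0xfe R1=0x70 R2=0x37 R3=0x52 R4=0x60 R5=0xc4  N=1 Z=0
after  1: R0=0xfe R1=0x70 R2=0x37 R3=0x52 R4=0x60 R5=0x39  N=0 Z=0
after  2: R0=0xfe R1=0x70 R2=0x50 R3=0x52 R4=0x60 R5=0x39  N=0 Z=0
after  3: R0=0xfe R1=0x70 R2=0x9e R3=0x52 R4=0x60 R5=0x39  N=1 Z=0
after  4: R0=0xfe R1=0x70 R2=0x9e R3=0x52 R4=0x5e R5=0x39  N=0 Z=0
-- IRQ taken; context saved, return-PC = 5 --

FLAGS = (N=0, Z=0)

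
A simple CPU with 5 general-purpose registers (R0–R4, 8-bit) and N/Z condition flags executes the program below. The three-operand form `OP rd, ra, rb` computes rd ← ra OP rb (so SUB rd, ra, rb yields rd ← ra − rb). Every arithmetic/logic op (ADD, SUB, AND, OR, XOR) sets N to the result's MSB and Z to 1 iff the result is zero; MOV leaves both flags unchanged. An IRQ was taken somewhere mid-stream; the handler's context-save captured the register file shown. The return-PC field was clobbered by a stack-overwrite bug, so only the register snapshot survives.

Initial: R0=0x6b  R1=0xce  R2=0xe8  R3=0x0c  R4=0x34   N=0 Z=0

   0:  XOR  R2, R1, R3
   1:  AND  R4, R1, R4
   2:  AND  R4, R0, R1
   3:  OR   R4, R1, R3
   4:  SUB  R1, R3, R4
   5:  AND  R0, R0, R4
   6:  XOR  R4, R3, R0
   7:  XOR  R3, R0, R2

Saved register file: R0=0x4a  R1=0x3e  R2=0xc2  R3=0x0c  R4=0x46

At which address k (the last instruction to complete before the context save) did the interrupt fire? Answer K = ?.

after  0: R0=0x6b R1=0xce R2=0xc2 R3=0x0c R4=0x34  N=1 Z=0
after  1: R0=0x6b R1=0xce R2=0xc2 R3=0x0c R4=0x04  N=0 Z=0
after  2: R0=0x6b R1=0xce R2=0xc2 R3=0x0c R4=0x4a  N=0 Z=0
after  3: R0=0x6b R1=0xce R2=0xc2 R3=0x0c R4=0xce  N=1 Z=0
after  4: R0=0x6b R1=0x3e R2=0xc2 R3=0x0c R4=0xce  N=0 Z=0
after  5: R0=0x4a R1=0x3e R2=0xc2 R3=0x0c R4=0xce  N=0 Z=0
after  6: R0=0x4a R1=0x3e R2=0xc2 R3=0x0c R4=0x46  N=0 Z=0
-- IRQ taken; context saved, return-PC = 7 --

K = 6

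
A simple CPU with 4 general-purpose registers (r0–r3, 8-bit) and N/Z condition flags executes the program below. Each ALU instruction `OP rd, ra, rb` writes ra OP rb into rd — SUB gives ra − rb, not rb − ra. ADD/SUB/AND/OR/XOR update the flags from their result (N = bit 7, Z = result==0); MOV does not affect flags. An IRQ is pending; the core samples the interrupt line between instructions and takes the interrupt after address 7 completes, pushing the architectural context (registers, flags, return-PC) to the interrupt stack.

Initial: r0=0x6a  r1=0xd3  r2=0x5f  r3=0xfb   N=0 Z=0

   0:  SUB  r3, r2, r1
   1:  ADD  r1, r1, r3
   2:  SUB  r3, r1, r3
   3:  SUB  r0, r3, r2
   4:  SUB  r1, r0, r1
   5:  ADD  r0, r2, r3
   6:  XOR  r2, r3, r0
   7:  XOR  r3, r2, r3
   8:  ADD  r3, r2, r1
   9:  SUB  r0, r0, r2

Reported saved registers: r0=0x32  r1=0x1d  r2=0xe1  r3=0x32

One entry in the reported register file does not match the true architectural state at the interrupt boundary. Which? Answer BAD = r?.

after  0: r0=0x6a r1=0xd3 r2=0x5f r3=0x8c  N=1 Z=0
after  1: r0=0x6a r1=0x5f r2=0x5f r3=0x8c  N=0 Z=0
after  2: r0=0x6a r1=0x5f r2=0x5f r3=0xd3  N=1 Z=0
after  3: r0=0x74 r1=0x5f r2=0x5f r3=0xd3  N=0 Z=0
after  4: r0=0x74 r1=0x15 r2=0x5f r3=0xd3  N=0 Z=0
after  5: r0=0x32 r1=0x15 r2=0x5f r3=0xd3  N=0 Z=0
after  6: r0=0x32 r1=0x15 r2=0xe1 r3=0xd3  N=1 Z=0
after  7: r0=0x32 r1=0x15 r2=0xe1 r3=0x32  N=0 Z=0
-- IRQ taken; context saved, return-PC = 8 --
mismatch: r1: reported 0x1d vs actual 0x15

BAD = r1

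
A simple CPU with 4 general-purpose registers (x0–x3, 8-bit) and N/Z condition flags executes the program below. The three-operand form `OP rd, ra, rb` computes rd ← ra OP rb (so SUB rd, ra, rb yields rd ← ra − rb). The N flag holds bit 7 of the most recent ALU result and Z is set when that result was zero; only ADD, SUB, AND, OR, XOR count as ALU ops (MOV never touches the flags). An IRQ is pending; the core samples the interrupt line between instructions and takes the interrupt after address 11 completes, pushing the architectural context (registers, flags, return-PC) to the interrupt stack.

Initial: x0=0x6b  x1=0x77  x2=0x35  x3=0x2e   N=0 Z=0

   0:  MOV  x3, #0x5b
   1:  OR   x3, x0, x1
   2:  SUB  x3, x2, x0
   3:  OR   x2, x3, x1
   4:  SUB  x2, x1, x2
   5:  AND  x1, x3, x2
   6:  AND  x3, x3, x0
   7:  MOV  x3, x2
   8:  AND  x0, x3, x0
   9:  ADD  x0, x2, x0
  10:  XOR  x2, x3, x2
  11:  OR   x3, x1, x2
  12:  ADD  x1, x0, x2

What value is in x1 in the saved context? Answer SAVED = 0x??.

after  0: x0=0x6b x1=0x77 x2=0x35 x3=0x5b  N=0 Z=0
after  1: x0=0x6b x1=0x77 x2=0x35 x3=0x7f  N=0 Z=0
after  2: x0=0x6b x1=0x77 x2=0x35 x3=0xca  N=1 Z=0
after  3: x0=0x6b x1=0x77 x2=0xff x3=0xca  N=1 Z=0
after  4: x0=0x6b x1=0x77 x2=0x78 x3=0xca  N=0 Z=0
after  5: x0=0x6b x1=0x48 x2=0x78 x3=0xca  N=0 Z=0
after  6: x0=0x6b x1=0x48 x2=0x78 x3=0x4a  N=0 Z=0
after  7: x0=0x6b x1=0x48 x2=0x78 x3=0x78  N=0 Z=0
after  8: x0=0x68 x1=0x48 x2=0x78 x3=0x78  N=0 Z=0
after  9: x0=0xe0 x1=0x48 x2=0x78 x3=0x78  N=1 Z=0
after 10: x0=0xe0 x1=0x48 x2=0x00 x3=0x78  N=0 Z=1
after 11: x0=0xe0 x1=0x48 x2=0x00 x3=0x48  N=0 Z=0
-- IRQ taken; context saved, return-PC = 12 --

SAVED = 0x48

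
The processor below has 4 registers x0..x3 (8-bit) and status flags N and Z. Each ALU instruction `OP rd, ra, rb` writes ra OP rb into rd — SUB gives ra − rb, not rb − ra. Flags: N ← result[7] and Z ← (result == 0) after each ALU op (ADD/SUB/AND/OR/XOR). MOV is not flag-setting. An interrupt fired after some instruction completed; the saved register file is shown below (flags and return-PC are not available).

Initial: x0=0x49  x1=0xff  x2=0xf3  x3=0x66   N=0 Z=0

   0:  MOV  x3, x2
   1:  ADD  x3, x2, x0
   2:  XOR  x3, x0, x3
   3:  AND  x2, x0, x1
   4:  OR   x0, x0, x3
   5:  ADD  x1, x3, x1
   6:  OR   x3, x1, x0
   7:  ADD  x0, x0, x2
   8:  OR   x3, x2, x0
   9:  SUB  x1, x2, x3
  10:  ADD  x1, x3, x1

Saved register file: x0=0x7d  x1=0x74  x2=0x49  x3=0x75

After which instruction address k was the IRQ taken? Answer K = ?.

K = 5

after  0: x0=0x49 x1=0xff x2=0xf3 x3=0xf3  N=0 Z=0
after  1: x0=0x49 x1=0xff x2=0xf3 x3=0x3c  N=0 Z=0
after  2: x0=0x49 x1=0xff x2=0xf3 x3=0x75  N=0 Z=0
after  3: x0=0x49 x1=0xff x2=0x49 x3=0x75  N=0 Z=0
after  4: x0=0x7d x1=0xff x2=0x49 x3=0x75  N=0 Z=0
after  5: x0=0x7d x1=0x74 x2=0x49 x3=0x75  N=0 Z=0
-- IRQ taken; context saved, return-PC = 6 --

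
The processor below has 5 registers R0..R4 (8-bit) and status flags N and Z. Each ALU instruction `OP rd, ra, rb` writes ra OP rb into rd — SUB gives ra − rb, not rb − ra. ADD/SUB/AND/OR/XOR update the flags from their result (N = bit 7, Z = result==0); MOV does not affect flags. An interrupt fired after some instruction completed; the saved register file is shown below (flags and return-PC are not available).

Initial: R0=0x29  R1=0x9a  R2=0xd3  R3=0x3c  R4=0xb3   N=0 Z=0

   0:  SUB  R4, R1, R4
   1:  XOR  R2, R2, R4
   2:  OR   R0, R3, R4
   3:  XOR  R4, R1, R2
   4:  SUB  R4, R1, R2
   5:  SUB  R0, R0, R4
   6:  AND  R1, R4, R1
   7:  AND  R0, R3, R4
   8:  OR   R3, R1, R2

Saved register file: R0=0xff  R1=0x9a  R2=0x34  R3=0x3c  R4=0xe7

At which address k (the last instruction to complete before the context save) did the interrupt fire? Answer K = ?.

after  0: R0=0x29 R1=0x9a R2=0xd3 R3=0x3c R4=0xe7  N=1 Z=0
after  1: R0=0x29 R1=0x9a R2=0x34 R3=0x3c R4=0xe7  N=0 Z=0
after  2: R0=0xff R1=0x9a R2=0x34 R3=0x3c R4=0xe7  N=1 Z=0
-- IRQ taken; context saved, return-PC = 3 --

K = 2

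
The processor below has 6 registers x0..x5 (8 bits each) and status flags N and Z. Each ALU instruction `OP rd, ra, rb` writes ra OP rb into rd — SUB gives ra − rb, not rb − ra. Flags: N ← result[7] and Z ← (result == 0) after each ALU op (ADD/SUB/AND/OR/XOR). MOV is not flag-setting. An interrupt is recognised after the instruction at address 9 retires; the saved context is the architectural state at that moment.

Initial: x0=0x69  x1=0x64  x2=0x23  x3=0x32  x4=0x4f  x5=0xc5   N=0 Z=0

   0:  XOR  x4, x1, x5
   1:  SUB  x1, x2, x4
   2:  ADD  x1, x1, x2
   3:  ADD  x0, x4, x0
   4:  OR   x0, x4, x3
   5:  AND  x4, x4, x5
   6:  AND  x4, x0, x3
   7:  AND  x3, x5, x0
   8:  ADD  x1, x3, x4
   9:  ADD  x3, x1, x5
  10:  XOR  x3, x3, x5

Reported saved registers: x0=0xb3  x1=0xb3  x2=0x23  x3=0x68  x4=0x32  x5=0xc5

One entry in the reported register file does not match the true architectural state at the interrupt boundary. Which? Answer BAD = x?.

after  0: x0=0x69 x1=0x64 x2=0x23 x3=0x32 x4=0xa1 x5=0xc5  N=1 Z=0
after  1: x0=0x69 x1=0x82 x2=0x23 x3=0x32 x4=0xa1 x5=0xc5  N=1 Z=0
after  2: x0=0x69 x1=0xa5 x2=0x23 x3=0x32 x4=0xa1 x5=0xc5  N=1 Z=0
after  3: x0=0x0a x1=0xa5 x2=0x23 x3=0x32 x4=0xa1 x5=0xc5  N=0 Z=0
after  4: x0=0xb3 x1=0xa5 x2=0x23 x3=0x32 x4=0xa1 x5=0xc5  N=1 Z=0
after  5: x0=0xb3 x1=0xa5 x2=0x23 x3=0x32 x4=0x81 x5=0xc5  N=1 Z=0
after  6: x0=0xb3 x1=0xa5 x2=0x23 x3=0x32 x4=0x32 x5=0xc5  N=0 Z=0
after  7: x0=0xb3 x1=0xa5 x2=0x23 x3=0x81 x4=0x32 x5=0xc5  N=1 Z=0
after  8: x0=0xb3 x1=0xb3 x2=0x23 x3=0x81 x4=0x32 x5=0xc5  N=1 Z=0
after  9: x0=0xb3 x1=0xb3 x2=0x23 x3=0x78 x4=0x32 x5=0xc5  N=0 Z=0
-- IRQ taken; context saved, return-PC = 10 --
mismatch: x3: reported 0x68 vs actual 0x78

BAD = x3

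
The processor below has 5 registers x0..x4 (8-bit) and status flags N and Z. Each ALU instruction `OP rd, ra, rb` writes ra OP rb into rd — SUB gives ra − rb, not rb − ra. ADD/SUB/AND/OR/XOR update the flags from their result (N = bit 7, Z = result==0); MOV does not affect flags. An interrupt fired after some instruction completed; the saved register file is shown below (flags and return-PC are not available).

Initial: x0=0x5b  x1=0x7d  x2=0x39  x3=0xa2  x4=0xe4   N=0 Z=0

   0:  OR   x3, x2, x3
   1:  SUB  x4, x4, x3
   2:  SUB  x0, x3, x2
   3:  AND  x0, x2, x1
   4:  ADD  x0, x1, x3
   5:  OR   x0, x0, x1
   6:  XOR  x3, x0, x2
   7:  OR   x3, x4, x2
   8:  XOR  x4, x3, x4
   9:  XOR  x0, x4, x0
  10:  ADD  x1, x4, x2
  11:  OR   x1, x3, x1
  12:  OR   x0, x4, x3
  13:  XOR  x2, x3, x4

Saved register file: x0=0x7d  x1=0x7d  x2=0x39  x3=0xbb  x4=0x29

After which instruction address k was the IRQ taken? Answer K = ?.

K = 5

after  0: x0=0x5b x1=0x7d x2=0x39 x3=0xbb x4=0xe4  N=1 Z=0
after  1: x0=0x5b x1=0x7d x2=0x39 x3=0xbb x4=0x29  N=0 Z=0
after  2: x0=0x82 x1=0x7d x2=0x39 x3=0xbb x4=0x29  N=1 Z=0
after  3: x0=0x39 x1=0x7d x2=0x39 x3=0xbb x4=0x29  N=0 Z=0
after  4: x0=0x38 x1=0x7d x2=0x39 x3=0xbb x4=0x29  N=0 Z=0
after  5: x0=0x7d x1=0x7d x2=0x39 x3=0xbb x4=0x29  N=0 Z=0
-- IRQ taken; context saved, return-PC = 6 --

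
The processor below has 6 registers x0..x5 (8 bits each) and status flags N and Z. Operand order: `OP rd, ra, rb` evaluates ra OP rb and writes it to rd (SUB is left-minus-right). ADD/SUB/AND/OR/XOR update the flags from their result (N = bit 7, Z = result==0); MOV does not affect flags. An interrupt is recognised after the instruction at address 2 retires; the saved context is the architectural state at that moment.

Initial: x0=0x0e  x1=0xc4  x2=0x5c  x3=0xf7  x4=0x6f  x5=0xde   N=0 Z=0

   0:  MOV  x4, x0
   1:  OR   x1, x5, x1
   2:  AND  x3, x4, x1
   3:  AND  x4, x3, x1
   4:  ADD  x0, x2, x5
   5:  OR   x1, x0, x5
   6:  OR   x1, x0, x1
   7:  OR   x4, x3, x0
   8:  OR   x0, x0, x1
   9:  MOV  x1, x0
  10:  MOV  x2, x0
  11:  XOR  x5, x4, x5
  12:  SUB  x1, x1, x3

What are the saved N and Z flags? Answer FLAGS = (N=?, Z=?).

after  0: x0=0x0e x1=0xc4 x2=0x5c x3=0xf7 x4=0x0e x5=0xde  N=0 Z=0
after  1: x0=0x0e x1=0xde x2=0x5c x3=0xf7 x4=0x0e x5=0xde  N=1 Z=0
after  2: x0=0x0e x1=0xde x2=0x5c x3=0x0e x4=0x0e x5=0xde  N=0 Z=0
-- IRQ taken; context saved, return-PC = 3 --

FLAGS = (N=0, Z=0)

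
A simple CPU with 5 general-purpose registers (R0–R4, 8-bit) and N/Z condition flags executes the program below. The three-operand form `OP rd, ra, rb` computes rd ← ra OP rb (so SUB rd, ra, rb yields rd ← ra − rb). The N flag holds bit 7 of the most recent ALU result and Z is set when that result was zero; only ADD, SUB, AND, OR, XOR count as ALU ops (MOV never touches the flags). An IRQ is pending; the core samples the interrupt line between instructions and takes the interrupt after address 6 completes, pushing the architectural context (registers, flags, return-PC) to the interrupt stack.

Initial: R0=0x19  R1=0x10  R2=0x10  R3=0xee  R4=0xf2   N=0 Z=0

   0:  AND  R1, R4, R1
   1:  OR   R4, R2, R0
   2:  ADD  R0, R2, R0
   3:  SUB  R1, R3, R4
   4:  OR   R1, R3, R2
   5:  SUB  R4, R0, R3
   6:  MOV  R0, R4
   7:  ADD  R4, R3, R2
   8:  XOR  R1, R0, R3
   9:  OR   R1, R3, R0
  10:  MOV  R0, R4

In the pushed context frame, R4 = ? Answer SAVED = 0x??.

SAVED = 0x3b

after  0: R0=0x19 R1=0x10 R2=0x10 R3=0xee R4=0xf2  N=0 Z=0
after  1: R0=0x19 R1=0x10 R2=0x10 R3=0xee R4=0x19  N=0 Z=0
after  2: R0=0x29 R1=0x10 R2=0x10 R3=0xee R4=0x19  N=0 Z=0
after  3: R0=0x29 R1=0xd5 R2=0x10 R3=0xee R4=0x19  N=1 Z=0
after  4: R0=0x29 R1=0xfe R2=0x10 R3=0xee R4=0x19  N=1 Z=0
after  5: R0=0x29 R1=0xfe R2=0x10 R3=0xee R4=0x3b  N=0 Z=0
after  6: R0=0x3b R1=0xfe R2=0x10 R3=0xee R4=0x3b  N=0 Z=0
-- IRQ taken; context saved, return-PC = 7 --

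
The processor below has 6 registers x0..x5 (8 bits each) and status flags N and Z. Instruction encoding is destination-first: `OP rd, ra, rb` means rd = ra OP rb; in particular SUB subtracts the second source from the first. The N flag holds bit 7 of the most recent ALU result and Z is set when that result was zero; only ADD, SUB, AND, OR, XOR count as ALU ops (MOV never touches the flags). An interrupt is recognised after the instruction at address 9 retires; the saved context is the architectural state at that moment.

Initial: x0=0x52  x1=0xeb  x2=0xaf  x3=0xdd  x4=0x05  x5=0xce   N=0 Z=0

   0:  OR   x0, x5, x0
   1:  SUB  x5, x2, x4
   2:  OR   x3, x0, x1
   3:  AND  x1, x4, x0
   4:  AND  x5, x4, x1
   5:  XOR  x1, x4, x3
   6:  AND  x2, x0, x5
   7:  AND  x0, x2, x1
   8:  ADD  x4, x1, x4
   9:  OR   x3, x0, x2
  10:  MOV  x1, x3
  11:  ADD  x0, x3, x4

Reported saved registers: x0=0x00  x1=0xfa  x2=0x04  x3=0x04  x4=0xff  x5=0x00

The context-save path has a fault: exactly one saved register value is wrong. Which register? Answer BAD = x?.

BAD = x5

after  0: x0=0xde x1=0xeb x2=0xaf x3=0xdd x4=0x05 x5=0xce  N=1 Z=0
after  1: x0=0xde x1=0xeb x2=0xaf x3=0xdd x4=0x05 x5=0xaa  N=1 Z=0
after  2: x0=0xde x1=0xeb x2=0xaf x3=0xff x4=0x05 x5=0xaa  N=1 Z=0
after  3: x0=0xde x1=0x04 x2=0xaf x3=0xff x4=0x05 x5=0xaa  N=0 Z=0
after  4: x0=0xde x1=0x04 x2=0xaf x3=0xff x4=0x05 x5=0x04  N=0 Z=0
after  5: x0=0xde x1=0xfa x2=0xaf x3=0xff x4=0x05 x5=0x04  N=1 Z=0
after  6: x0=0xde x1=0xfa x2=0x04 x3=0xff x4=0x05 x5=0x04  N=0 Z=0
after  7: x0=0x00 x1=0xfa x2=0x04 x3=0xff x4=0x05 x5=0x04  N=0 Z=1
after  8: x0=0x00 x1=0xfa x2=0x04 x3=0xff x4=0xff x5=0x04  N=1 Z=0
after  9: x0=0x00 x1=0xfa x2=0x04 x3=0x04 x4=0xff x5=0x04  N=0 Z=0
-- IRQ taken; context saved, return-PC = 10 --
mismatch: x5: reported 0x00 vs actual 0x04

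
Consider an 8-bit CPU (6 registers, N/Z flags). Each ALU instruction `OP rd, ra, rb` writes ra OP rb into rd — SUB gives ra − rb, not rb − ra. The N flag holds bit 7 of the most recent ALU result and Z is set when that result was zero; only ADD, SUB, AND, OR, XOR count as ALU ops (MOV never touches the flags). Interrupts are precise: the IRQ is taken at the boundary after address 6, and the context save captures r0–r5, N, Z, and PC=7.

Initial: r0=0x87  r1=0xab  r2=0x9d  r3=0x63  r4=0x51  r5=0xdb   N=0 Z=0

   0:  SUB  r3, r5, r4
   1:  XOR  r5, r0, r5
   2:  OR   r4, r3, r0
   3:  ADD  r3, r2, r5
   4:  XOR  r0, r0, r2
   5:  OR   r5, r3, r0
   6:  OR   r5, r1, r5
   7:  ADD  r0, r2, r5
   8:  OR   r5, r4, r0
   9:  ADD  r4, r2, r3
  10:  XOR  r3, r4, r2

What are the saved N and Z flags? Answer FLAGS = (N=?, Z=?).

FLAGS = (N=1, Z=0)

after  0: r0=0x87 r1=0xab r2=0x9d r3=0x8a r4=0x51 r5=0xdb  N=1 Z=0
after  1: r0=0x87 r1=0xab r2=0x9d r3=0x8a r4=0x51 r5=0x5c  N=0 Z=0
after  2: r0=0x87 r1=0xab r2=0x9d r3=0x8a r4=0x8f r5=0x5c  N=1 Z=0
after  3: r0=0x87 r1=0xab r2=0x9d r3=0xf9 r4=0x8f r5=0x5c  N=1 Z=0
after  4: r0=0x1a r1=0xab r2=0x9d r3=0xf9 r4=0x8f r5=0x5c  N=0 Z=0
after  5: r0=0x1a r1=0xab r2=0x9d r3=0xf9 r4=0x8f r5=0xfb  N=1 Z=0
after  6: r0=0x1a r1=0xab r2=0x9d r3=0xf9 r4=0x8f r5=0xfb  N=1 Z=0
-- IRQ taken; context saved, return-PC = 7 --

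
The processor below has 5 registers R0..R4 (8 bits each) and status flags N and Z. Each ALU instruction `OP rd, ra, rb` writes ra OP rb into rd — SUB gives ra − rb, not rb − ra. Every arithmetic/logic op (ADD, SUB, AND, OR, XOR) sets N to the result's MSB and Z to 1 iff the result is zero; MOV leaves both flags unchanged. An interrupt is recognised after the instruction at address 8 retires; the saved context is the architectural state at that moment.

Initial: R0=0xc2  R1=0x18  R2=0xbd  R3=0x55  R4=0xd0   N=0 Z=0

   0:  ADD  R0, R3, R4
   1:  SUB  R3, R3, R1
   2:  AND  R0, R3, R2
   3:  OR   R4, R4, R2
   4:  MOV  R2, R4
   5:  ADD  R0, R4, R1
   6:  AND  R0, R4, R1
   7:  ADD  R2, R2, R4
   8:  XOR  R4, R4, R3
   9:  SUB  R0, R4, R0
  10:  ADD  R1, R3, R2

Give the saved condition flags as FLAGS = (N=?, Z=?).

FLAGS = (N=1, Z=0)

after  0: R0=0x25 R1=0x18 R2=0xbd R3=0x55 R4=0xd0  N=0 Z=0
after  1: R0=0x25 R1=0x18 R2=0xbd R3=0x3d R4=0xd0  N=0 Z=0
after  2: R0=0x3d R1=0x18 R2=0xbd R3=0x3d R4=0xd0  N=0 Z=0
after  3: R0=0x3d R1=0x18 R2=0xbd R3=0x3d R4=0xfd  N=1 Z=0
after  4: R0=0x3d R1=0x18 R2=0xfd R3=0x3d R4=0xfd  N=1 Z=0
after  5: R0=0x15 R1=0x18 R2=0xfd R3=0x3d R4=0xfd  N=0 Z=0
after  6: R0=0x18 R1=0x18 R2=0xfd R3=0x3d R4=0xfd  N=0 Z=0
after  7: R0=0x18 R1=0x18 R2=0xfa R3=0x3d R4=0xfd  N=1 Z=0
after  8: R0=0x18 R1=0x18 R2=0xfa R3=0x3d R4=0xc0  N=1 Z=0
-- IRQ taken; context saved, return-PC = 9 --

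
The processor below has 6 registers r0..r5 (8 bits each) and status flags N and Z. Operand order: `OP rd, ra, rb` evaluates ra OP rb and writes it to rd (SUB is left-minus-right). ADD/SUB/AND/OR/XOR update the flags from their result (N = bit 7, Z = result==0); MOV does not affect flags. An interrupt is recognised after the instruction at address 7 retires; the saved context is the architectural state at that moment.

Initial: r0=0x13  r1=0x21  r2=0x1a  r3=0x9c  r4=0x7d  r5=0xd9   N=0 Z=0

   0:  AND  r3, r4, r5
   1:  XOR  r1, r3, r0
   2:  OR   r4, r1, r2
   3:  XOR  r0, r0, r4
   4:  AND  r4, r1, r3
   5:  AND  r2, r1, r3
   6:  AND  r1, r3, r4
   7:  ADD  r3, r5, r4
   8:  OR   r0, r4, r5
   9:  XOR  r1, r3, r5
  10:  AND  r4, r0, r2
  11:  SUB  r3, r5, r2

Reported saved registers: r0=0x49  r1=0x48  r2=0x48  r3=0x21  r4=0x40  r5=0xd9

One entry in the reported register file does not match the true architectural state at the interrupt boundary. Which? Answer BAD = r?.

after  0: r0=0x13 r1=0x21 r2=0x1a r3=0x59 r4=0x7d r5=0xd9  N=0 Z=0
after  1: r0=0x13 r1=0x4a r2=0x1a r3=0x59 r4=0x7d r5=0xd9  N=0 Z=0
after  2: r0=0x13 r1=0x4a r2=0x1a r3=0x59 r4=0x5a r5=0xd9  N=0 Z=0
after  3: r0=0x49 r1=0x4a r2=0x1a r3=0x59 r4=0x5a r5=0xd9  N=0 Z=0
after  4: r0=0x49 r1=0x4a r2=0x1a r3=0x59 r4=0x48 r5=0xd9  N=0 Z=0
after  5: r0=0x49 r1=0x4a r2=0x48 r3=0x59 r4=0x48 r5=0xd9  N=0 Z=0
after  6: r0=0x49 r1=0x48 r2=0x48 r3=0x59 r4=0x48 r5=0xd9  N=0 Z=0
after  7: r0=0x49 r1=0x48 r2=0x48 r3=0x21 r4=0x48 r5=0xd9  N=0 Z=0
-- IRQ taken; context saved, return-PC = 8 --
mismatch: r4: reported 0x40 vs actual 0x48

BAD = r4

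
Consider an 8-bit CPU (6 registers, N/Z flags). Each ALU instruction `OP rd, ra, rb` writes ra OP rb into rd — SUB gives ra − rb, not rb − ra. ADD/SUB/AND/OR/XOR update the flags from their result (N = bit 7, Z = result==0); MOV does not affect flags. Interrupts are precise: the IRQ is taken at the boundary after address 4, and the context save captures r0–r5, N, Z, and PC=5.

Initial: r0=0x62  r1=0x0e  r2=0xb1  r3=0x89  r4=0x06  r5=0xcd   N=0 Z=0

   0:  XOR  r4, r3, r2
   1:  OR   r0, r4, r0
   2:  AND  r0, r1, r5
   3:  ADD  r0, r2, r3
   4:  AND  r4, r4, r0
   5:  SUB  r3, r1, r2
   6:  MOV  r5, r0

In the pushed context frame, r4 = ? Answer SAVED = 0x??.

SAVED = 0x38

after  0: r0=0x62 r1=0x0e r2=0xb1 r3=0x89 r4=0x38 r5=0xcd  N=0 Z=0
after  1: r0=0x7a r1=0x0e r2=0xb1 r3=0x89 r4=0x38 r5=0xcd  N=0 Z=0
after  2: r0=0x0c r1=0x0e r2=0xb1 r3=0x89 r4=0x38 r5=0xcd  N=0 Z=0
after  3: r0=0x3a r1=0x0e r2=0xb1 r3=0x89 r4=0x38 r5=0xcd  N=0 Z=0
after  4: r0=0x3a r1=0x0e r2=0xb1 r3=0x89 r4=0x38 r5=0xcd  N=0 Z=0
-- IRQ taken; context saved, return-PC = 5 --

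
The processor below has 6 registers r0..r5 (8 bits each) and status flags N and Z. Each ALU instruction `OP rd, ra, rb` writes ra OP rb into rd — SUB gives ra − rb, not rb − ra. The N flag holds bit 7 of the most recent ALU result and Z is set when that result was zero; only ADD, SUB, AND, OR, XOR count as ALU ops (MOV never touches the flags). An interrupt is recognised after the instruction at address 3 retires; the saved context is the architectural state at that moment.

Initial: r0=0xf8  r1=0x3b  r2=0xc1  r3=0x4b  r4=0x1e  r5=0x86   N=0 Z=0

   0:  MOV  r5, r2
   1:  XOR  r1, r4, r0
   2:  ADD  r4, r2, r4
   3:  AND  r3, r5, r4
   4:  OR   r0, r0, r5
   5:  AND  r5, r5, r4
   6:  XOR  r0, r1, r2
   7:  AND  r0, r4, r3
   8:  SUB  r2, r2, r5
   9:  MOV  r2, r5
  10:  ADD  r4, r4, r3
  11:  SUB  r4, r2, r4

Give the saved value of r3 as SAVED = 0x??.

after  0: r0=0xf8 r1=0x3b r2=0xc1 r3=0x4b r4=0x1e r5=0xc1  N=0 Z=0
after  1: r0=0xf8 r1=0xe6 r2=0xc1 r3=0x4b r4=0x1e r5=0xc1  N=1 Z=0
after  2: r0=0xf8 r1=0xe6 r2=0xc1 r3=0x4b r4=0xdf r5=0xc1  N=1 Z=0
after  3: r0=0xf8 r1=0xe6 r2=0xc1 r3=0xc1 r4=0xdf r5=0xc1  N=1 Z=0
-- IRQ taken; context saved, return-PC = 4 --

SAVED = 0xc1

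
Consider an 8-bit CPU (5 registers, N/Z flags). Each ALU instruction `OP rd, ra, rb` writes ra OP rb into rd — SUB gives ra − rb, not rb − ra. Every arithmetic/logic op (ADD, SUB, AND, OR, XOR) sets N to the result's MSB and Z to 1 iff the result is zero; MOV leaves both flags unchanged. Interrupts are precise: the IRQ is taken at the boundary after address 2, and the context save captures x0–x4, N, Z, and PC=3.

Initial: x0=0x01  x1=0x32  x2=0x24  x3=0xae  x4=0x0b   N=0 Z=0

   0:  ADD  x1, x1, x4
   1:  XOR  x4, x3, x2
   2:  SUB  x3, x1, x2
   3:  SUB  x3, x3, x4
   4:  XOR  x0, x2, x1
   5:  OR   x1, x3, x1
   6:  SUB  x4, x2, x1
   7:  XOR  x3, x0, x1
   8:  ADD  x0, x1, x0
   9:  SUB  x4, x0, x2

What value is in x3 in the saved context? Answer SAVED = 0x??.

SAVED = 0x19

after  0: x0=0x01 x1=0x3d x2=0x24 x3=0xae x4=0x0b  N=0 Z=0
after  1: x0=0x01 x1=0x3d x2=0x24 x3=0xae x4=0x8a  N=1 Z=0
after  2: x0=0x01 x1=0x3d x2=0x24 x3=0x19 x4=0x8a  N=0 Z=0
-- IRQ taken; context saved, return-PC = 3 --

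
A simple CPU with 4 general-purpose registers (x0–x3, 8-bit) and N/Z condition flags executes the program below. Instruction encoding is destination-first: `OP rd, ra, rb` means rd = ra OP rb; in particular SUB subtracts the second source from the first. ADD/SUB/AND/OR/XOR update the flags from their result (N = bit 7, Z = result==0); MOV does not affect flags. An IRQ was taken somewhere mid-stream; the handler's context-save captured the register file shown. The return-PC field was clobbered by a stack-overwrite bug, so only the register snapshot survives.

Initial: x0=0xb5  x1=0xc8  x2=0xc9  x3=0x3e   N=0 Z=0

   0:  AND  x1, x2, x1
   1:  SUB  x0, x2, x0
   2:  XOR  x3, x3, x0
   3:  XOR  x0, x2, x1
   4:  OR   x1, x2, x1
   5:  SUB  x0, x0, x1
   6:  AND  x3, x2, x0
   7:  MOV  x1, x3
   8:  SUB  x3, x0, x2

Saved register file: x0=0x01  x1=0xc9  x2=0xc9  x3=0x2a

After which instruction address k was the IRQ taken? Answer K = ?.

after  0: x0=0xb5 x1=0xc8 x2=0xc9 x3=0x3e  N=1 Z=0
after  1: x0=0x14 x1=0xc8 x2=0xc9 x3=0x3e  N=0 Z=0
after  2: x0=0x14 x1=0xc8 x2=0xc9 x3=0x2a  N=0 Z=0
after  3: x0=0x01 x1=0xc8 x2=0xc9 x3=0x2a  N=0 Z=0
after  4: x0=0x01 x1=0xc9 x2=0xc9 x3=0x2a  N=1 Z=0
-- IRQ taken; context saved, return-PC = 5 --

K = 4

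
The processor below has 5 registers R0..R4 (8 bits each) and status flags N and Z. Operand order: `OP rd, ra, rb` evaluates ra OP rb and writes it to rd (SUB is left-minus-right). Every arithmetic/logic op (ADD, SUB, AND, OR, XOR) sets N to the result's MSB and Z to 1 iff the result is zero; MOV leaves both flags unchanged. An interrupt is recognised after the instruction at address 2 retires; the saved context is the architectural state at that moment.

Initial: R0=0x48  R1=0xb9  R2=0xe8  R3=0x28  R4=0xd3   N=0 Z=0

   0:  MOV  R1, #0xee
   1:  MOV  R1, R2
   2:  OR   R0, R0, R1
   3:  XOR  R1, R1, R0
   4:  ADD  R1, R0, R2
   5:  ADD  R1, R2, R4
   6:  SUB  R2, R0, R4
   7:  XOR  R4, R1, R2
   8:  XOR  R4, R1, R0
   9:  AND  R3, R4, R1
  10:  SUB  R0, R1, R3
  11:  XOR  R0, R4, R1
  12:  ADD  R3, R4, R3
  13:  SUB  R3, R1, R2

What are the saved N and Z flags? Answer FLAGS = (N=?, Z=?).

after  0: R0=0x48 R1=0xee R2=0xe8 R3=0x28 R4=0xd3  N=0 Z=0
after  1: R0=0x48 R1=0xe8 R2=0xe8 R3=0x28 R4=0xd3  N=0 Z=0
after  2: R0=0xe8 R1=0xe8 R2=0xe8 R3=0x28 R4=0xd3  N=1 Z=0
-- IRQ taken; context saved, return-PC = 3 --

FLAGS = (N=1, Z=0)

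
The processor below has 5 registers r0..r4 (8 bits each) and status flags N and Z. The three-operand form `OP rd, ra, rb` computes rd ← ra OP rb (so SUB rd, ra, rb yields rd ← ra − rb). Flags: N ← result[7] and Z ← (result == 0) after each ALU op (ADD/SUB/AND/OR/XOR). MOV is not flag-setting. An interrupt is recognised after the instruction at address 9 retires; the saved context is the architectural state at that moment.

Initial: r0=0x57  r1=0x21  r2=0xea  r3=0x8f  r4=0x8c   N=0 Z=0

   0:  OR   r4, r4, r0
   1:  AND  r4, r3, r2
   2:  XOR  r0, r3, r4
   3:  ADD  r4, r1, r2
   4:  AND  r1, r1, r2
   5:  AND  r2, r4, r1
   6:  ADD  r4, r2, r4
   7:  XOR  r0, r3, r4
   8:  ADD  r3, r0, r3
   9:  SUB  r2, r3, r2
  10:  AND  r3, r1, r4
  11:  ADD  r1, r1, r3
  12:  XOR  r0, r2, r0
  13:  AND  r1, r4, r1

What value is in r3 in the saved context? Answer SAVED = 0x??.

after  0: r0=0x57 r1=0x21 r2=0xea r3=0x8f r4=0xdf  N=1 Z=0
after  1: r0=0x57 r1=0x21 r2=0xea r3=0x8f r4=0x8a  N=1 Z=0
after  2: r0=0x05 r1=0x21 r2=0xea r3=0x8f r4=0x8a  N=0 Z=0
after  3: r0=0x05 r1=0x21 r2=0xea r3=0x8f r4=0x0b  N=0 Z=0
after  4: r0=0x05 r1=0x20 r2=0xea r3=0x8f r4=0x0b  N=0 Z=0
after  5: r0=0x05 r1=0x20 r2=0x00 r3=0x8f r4=0x0b  N=0 Z=1
after  6: r0=0x05 r1=0x20 r2=0x00 r3=0x8f r4=0x0b  N=0 Z=0
after  7: r0=0x84 r1=0x20 r2=0x00 r3=0x8f r4=0x0b  N=1 Z=0
after  8: r0=0x84 r1=0x20 r2=0x00 r3=0x13 r4=0x0b  N=0 Z=0
after  9: r0=0x84 r1=0x20 r2=0x13 r3=0x13 r4=0x0b  N=0 Z=0
-- IRQ taken; context saved, return-PC = 10 --

SAVED = 0x13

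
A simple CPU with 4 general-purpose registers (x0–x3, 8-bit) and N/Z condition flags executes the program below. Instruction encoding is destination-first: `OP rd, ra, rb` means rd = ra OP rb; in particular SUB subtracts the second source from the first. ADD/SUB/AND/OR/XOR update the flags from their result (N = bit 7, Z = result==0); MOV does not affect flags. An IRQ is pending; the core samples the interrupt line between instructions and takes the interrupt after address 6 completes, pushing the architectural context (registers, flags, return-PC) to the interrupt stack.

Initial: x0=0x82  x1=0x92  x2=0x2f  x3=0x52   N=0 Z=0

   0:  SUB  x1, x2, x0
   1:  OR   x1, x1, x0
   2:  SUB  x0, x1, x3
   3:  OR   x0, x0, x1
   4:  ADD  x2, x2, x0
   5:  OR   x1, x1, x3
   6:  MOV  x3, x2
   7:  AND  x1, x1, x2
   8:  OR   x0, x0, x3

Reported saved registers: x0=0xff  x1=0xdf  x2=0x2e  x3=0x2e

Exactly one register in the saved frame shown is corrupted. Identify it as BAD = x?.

after  0: x0=0x82 x1=0xad x2=0x2f x3=0x52  N=1 Z=0
after  1: x0=0x82 x1=0xaf x2=0x2f x3=0x52  N=1 Z=0
after  2: x0=0x5d x1=0xaf x2=0x2f x3=0x52  N=0 Z=0
after  3: x0=0xff x1=0xaf x2=0x2f x3=0x52  N=1 Z=0
after  4: x0=0xff x1=0xaf x2=0x2e x3=0x52  N=0 Z=0
after  5: x0=0xff x1=0xff x2=0x2e x3=0x52  N=1 Z=0
after  6: x0=0xff x1=0xff x2=0x2e x3=0x2e  N=1 Z=0
-- IRQ taken; context saved, return-PC = 7 --
mismatch: x1: reported 0xdf vs actual 0xff

BAD = x1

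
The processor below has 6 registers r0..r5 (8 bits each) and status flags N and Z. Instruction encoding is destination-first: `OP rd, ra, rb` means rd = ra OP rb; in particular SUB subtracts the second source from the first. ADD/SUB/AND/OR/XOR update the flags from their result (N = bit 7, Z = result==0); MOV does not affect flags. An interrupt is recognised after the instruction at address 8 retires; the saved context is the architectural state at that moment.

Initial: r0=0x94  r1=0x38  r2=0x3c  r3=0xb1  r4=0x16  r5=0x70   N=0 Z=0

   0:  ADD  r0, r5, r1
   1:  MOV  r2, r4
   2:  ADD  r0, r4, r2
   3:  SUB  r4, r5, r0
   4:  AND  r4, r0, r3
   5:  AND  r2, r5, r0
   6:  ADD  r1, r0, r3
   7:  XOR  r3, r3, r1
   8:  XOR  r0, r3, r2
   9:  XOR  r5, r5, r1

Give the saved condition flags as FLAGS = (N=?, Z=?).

FLAGS = (N=0, Z=0)

after  0: r0=0xa8 r1=0x38 r2=0x3c r3=0xb1 r4=0x16 r5=0x70  N=1 Z=0
after  1: r0=0xa8 r1=0x38 r2=0x16 r3=0xb1 r4=0x16 r5=0x70  N=1 Z=0
after  2: r0=0x2c r1=0x38 r2=0x16 r3=0xb1 r4=0x16 r5=0x70  N=0 Z=0
after  3: r0=0x2c r1=0x38 r2=0x16 r3=0xb1 r4=0x44 r5=0x70  N=0 Z=0
after  4: r0=0x2c r1=0x38 r2=0x16 r3=0xb1 r4=0x20 r5=0x70  N=0 Z=0
after  5: r0=0x2c r1=0x38 r2=0x20 r3=0xb1 r4=0x20 r5=0x70  N=0 Z=0
after  6: r0=0x2c r1=0xdd r2=0x20 r3=0xb1 r4=0x20 r5=0x70  N=1 Z=0
after  7: r0=0x2c r1=0xdd r2=0x20 r3=0x6c r4=0x20 r5=0x70  N=0 Z=0
after  8: r0=0x4c r1=0xdd r2=0x20 r3=0x6c r4=0x20 r5=0x70  N=0 Z=0
-- IRQ taken; context saved, return-PC = 9 --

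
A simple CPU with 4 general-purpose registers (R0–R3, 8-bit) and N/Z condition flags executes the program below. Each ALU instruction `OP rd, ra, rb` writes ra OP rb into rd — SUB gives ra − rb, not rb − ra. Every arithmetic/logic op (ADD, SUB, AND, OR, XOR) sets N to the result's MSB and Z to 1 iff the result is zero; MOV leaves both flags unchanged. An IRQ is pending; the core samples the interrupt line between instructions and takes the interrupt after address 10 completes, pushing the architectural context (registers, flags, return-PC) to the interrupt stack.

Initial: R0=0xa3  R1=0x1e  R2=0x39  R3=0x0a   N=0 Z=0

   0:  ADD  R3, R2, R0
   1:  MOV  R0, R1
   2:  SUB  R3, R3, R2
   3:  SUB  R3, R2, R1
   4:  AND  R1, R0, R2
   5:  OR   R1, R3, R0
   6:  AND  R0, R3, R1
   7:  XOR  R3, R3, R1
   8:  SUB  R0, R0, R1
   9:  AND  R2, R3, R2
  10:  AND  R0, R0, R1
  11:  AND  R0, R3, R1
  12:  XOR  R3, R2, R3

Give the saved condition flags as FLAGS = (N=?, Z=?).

after  0: R0=0xa3 R1=0x1e R2=0x39 R3=0xdc  N=1 Z=0
after  1: R0=0x1e R1=0x1e R2=0x39 R3=0xdc  N=1 Z=0
after  2: R0=0x1e R1=0x1e R2=0x39 R3=0xa3  N=1 Z=0
after  3: R0=0x1e R1=0x1e R2=0x39 R3=0x1b  N=0 Z=0
after  4: R0=0x1e R1=0x18 R2=0x39 R3=0x1b  N=0 Z=0
after  5: R0=0x1e R1=0x1f R2=0x39 R3=0x1b  N=0 Z=0
after  6: R0=0x1b R1=0x1f R2=0x39 R3=0x1b  N=0 Z=0
after  7: R0=0x1b R1=0x1f R2=0x39 R3=0x04  N=0 Z=0
after  8: R0=0xfc R1=0x1f R2=0x39 R3=0x04  N=1 Z=0
after  9: R0=0xfc R1=0x1f R2=0x00 R3=0x04  N=0 Z=1
after 10: R0=0x1c R1=0x1f R2=0x00 R3=0x04  N=0 Z=0
-- IRQ taken; context saved, return-PC = 11 --

FLAGS = (N=0, Z=0)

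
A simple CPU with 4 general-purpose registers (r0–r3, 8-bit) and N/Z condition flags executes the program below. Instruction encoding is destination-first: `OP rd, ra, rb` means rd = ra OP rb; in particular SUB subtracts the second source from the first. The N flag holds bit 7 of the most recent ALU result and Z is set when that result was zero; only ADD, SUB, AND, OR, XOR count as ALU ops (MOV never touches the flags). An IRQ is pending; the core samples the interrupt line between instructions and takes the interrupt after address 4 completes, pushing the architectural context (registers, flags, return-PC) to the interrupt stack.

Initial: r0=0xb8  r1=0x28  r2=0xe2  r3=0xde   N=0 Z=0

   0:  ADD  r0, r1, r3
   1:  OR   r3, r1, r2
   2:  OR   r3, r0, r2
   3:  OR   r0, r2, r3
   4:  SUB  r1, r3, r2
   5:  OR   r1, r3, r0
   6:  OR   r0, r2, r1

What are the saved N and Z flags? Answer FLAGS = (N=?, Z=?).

after  0: r0=0x06 r1=0x28 r2=0xe2 r3=0xde  N=0 Z=0
after  1: r0=0x06 r1=0x28 r2=0xe2 r3=0xea  N=1 Z=0
after  2: r0=0x06 r1=0x28 r2=0xe2 r3=0xe6  N=1 Z=0
after  3: r0=0xe6 r1=0x28 r2=0xe2 r3=0xe6  N=1 Z=0
after  4: r0=0xe6 r1=0x04 r2=0xe2 r3=0xe6  N=0 Z=0
-- IRQ taken; context saved, return-PC = 5 --

FLAGS = (N=0, Z=0)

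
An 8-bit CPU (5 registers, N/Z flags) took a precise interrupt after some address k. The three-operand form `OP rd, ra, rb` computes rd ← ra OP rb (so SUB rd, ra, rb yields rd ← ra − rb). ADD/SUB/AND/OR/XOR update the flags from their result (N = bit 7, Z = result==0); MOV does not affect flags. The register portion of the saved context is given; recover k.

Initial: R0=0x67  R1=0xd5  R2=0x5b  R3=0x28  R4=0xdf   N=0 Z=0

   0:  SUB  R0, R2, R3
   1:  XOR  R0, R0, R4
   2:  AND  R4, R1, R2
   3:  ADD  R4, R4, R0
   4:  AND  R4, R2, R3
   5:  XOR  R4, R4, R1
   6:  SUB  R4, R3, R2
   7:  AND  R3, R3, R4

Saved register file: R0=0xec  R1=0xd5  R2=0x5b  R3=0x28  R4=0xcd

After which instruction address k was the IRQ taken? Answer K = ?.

after  0: R0=0x33 R1=0xd5 R2=0x5b R3=0x28 R4=0xdf  N=0 Z=0
after  1: R0=0xec R1=0xd5 R2=0x5b R3=0x28 R4=0xdf  N=1 Z=0
after  2: R0=0xec R1=0xd5 R2=0x5b R3=0x28 R4=0x51  N=0 Z=0
after  3: R0=0xec R1=0xd5 R2=0x5b R3=0x28 R4=0x3d  N=0 Z=0
after  4: R0=0xec R1=0xd5 R2=0x5b R3=0x28 R4=0x08  N=0 Z=0
after  5: R0=0xec R1=0xd5 R2=0x5b R3=0x28 R4=0xdd  N=1 Z=0
after  6: R0=0xec R1=0xd5 R2=0x5b R3=0x28 R4=0xcd  N=1 Z=0
-- IRQ taken; context saved, return-PC = 7 --

K = 6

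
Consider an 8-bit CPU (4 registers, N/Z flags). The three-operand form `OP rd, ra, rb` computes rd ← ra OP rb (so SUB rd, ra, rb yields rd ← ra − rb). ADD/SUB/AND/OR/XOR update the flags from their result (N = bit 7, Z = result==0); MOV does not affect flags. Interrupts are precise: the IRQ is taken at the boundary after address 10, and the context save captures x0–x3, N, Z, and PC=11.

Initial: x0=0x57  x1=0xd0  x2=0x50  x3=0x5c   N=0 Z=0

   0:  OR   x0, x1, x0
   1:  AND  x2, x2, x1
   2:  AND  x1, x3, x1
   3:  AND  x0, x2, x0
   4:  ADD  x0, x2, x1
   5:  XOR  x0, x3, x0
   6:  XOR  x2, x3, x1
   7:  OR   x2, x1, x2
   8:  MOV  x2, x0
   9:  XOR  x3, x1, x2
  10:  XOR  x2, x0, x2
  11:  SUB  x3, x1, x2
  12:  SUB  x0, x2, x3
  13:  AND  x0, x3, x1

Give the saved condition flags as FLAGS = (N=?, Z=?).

after  0: x0=0xd7 x1=0xd0 x2=0x50 x3=0x5c  N=1 Z=0
after  1: x0=0xd7 x1=0xd0 x2=0x50 x3=0x5c  N=0 Z=0
after  2: x0=0xd7 x1=0x50 x2=0x50 x3=0x5c  N=0 Z=0
after  3: x0=0x50 x1=0x50 x2=0x50 x3=0x5c  N=0 Z=0
after  4: x0=0xa0 x1=0x50 x2=0x50 x3=0x5c  N=1 Z=0
after  5: x0=0xfc x1=0x50 x2=0x50 x3=0x5c  N=1 Z=0
after  6: x0=0xfc x1=0x50 x2=0x0c x3=0x5c  N=0 Z=0
after  7: x0=0xfc x1=0x50 x2=0x5c x3=0x5c  N=0 Z=0
after  8: x0=0xfc x1=0x50 x2=0xfc x3=0x5c  N=0 Z=0
after  9: x0=0xfc x1=0x50 x2=0xfc x3=0xac  N=1 Z=0
after 10: x0=0xfc x1=0x50 x2=0x00 x3=0xac  N=0 Z=1
-- IRQ taken; context saved, return-PC = 11 --

FLAGS = (N=0, Z=1)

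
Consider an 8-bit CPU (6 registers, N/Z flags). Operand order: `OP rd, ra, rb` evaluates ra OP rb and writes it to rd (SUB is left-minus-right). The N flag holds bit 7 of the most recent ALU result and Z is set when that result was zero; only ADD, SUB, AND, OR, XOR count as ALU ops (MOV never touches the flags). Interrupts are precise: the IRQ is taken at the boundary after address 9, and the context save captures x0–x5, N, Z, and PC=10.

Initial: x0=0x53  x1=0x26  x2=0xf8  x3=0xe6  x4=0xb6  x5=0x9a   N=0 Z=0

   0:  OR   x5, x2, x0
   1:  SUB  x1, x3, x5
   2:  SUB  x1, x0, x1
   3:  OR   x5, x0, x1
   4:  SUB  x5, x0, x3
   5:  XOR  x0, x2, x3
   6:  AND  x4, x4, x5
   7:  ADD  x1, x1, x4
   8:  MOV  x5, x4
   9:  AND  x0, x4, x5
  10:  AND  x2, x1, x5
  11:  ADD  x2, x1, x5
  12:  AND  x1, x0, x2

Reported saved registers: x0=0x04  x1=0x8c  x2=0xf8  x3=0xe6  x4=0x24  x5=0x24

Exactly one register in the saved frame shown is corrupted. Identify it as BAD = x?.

BAD = x0

after  0: x0=0x53 x1=0x26 x2=0xf8 x3=0xe6 x4=0xb6 x5=0xfb  N=1 Z=0
after  1: x0=0x53 x1=0xeb x2=0xf8 x3=0xe6 x4=0xb6 x5=0xfb  N=1 Z=0
after  2: x0=0x53 x1=0x68 x2=0xf8 x3=0xe6 x4=0xb6 x5=0xfb  N=0 Z=0
after  3: x0=0x53 x1=0x68 x2=0xf8 x3=0xe6 x4=0xb6 x5=0x7b  N=0 Z=0
after  4: x0=0x53 x1=0x68 x2=0xf8 x3=0xe6 x4=0xb6 x5=0x6d  N=0 Z=0
after  5: x0=0x1e x1=0x68 x2=0xf8 x3=0xe6 x4=0xb6 x5=0x6d  N=0 Z=0
after  6: x0=0x1e x1=0x68 x2=0xf8 x3=0xe6 x4=0x24 x5=0x6d  N=0 Z=0
after  7: x0=0x1e x1=0x8c x2=0xf8 x3=0xe6 x4=0x24 x5=0x6d  N=1 Z=0
after  8: x0=0x1e x1=0x8c x2=0xf8 x3=0xe6 x4=0x24 x5=0x24  N=1 Z=0
after  9: x0=0x24 x1=0x8c x2=0xf8 x3=0xe6 x4=0x24 x5=0x24  N=0 Z=0
-- IRQ taken; context saved, return-PC = 10 --
mismatch: x0: reported 0x04 vs actual 0x24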